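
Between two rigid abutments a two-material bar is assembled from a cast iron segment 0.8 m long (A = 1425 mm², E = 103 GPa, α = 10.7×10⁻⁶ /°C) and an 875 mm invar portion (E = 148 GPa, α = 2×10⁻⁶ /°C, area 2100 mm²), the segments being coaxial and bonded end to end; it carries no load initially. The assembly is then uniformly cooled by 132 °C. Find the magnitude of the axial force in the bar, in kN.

With the walls removed the bar would change length by δ_free = Σ αᵢΔT Lᵢ = 10.7×10⁻⁶×132×800 + 2×10⁻⁶×132×875 = 1.361 mm.
The walls prevent any net length change, so an axial force P (same in every segment) develops. Compatibility: P · Σ Lᵢ/(AᵢEᵢ) = δ_free.
Σ Lᵢ/(AᵢEᵢ) = 800/(1425×103×10³) + 875/(2100×148×10³) = 8.266×10⁻⁶ mm/N.
So P = 1.361 / 8.266×10⁻⁶ = 164.6 kN, tensile.

P ≈ 165 kN (tensile)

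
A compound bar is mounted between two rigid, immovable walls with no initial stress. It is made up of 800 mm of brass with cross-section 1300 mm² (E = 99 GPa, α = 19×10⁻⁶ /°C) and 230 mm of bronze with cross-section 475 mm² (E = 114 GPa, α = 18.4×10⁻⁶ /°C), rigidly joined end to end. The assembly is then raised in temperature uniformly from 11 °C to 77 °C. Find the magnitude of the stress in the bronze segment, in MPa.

If the supports were absent, the total length change would be Σ αᵢΔT Lᵢ = 19×10⁻⁶×66×800 + 18.4×10⁻⁶×66×230 = 1.283 mm.
The rigid supports impose zero overall length change; the single axial force P common to all segments must satisfy P Σ Lᵢ/(AᵢEᵢ) = δ_free.
The series flexibility is Σ Lᵢ/(AᵢEᵢ) = 800/(1300×99×10³) + 230/(475×114×10³) = 1.046×10⁻⁵ mm/N.
P = 1.283 / 1.046×10⁻⁵ = 122600 N = 122.6 kN, compressive.
σ_{bronze} = P / A = 122600 / 475 = 258 MPa.

σ ≈ 258 MPa (compressive)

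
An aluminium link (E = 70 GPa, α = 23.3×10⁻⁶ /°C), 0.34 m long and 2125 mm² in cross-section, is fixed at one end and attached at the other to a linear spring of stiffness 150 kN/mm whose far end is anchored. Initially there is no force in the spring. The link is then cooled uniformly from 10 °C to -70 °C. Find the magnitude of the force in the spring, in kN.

P ≈ 70.8 kN

The unrestrained thermal change is αΔT L = 23.3×10⁻⁶ × 80 × 340 = 0.6338 mm.
With a force P in the spring, the elastic change of the link is PL/(AE) and that of the spring is P/k; compatibility requires their sum to equal δ_free.
P [ L/(AE) + 1/k ] = δ_free → P [ 340/(2125×70×10³) + 1/(150×10³) ] = 0.6338.
P = 0.6338 / 8.952×10⁻⁶ = 70790 N.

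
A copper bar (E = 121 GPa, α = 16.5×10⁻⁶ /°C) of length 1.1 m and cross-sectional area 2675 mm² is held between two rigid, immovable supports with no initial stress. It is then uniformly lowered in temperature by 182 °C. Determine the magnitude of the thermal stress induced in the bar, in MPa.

Because both ends are immovable the net strain is zero, and the suppressed thermal strain is αΔT = 16.5×10⁻⁶ × 182 = 3003×10⁻⁶.
σ = EαΔT = 121×10³ × 16.5×10⁻⁶ × 182 = 363.4 MPa (tensile; the bar is trying to contract).

σ ≈ 363 MPa (tensile)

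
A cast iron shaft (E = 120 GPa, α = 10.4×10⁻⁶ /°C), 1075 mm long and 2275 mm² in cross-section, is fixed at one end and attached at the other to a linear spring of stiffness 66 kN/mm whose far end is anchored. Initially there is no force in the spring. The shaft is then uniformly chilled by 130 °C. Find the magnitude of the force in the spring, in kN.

P ≈ 76.1 kN

If the spring were absent the shaft would shorten by αΔT L = 10.4×10⁻⁶ × 130 × 1075 = 1.453 mm.
With a force P in the spring, the elastic change of the shaft is PL/(AE) and that of the spring is P/k; compatibility requires their sum to equal δ_free.
P [ L/(AE) + 1/k ] = δ_free → P [ 1075/(2275×120×10³) + 1/(66×10³) ] = 1.453.
P = 1.453 / 1.909×10⁻⁵ = 76140 N.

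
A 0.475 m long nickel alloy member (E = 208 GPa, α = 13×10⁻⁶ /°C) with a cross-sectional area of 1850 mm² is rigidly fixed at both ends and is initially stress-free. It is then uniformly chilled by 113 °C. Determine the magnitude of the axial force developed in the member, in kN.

With zero net strain, σ = E·αΔT = 208 GPa × 13×10⁻⁶ × 113 = 305.6 MPa.
P = AEαΔT = 1850 × 208×10³ × 13×10⁻⁶ × 113 = 565.3 kN (tensile).

P ≈ 565 kN (tensile)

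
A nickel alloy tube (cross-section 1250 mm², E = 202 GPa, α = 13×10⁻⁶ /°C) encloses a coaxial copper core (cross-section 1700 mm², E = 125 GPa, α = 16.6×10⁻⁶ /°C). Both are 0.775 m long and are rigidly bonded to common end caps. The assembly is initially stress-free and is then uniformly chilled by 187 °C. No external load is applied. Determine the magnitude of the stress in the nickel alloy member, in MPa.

Both members must finish at the same length. With the larger α, the copper tends to over-contract; the plates restrain it, putting the copper in tension and the nickel alloy in compression. With no external load the two internal forces are equal and opposite, magnitude P.
Compatibility of the two members (thermal + elastic change equal): (α₁ − α₂)ΔT = P·[1/(A₁E₁) + 1/(A₂E₂)].
|α₁ − α₂|·ΔT = 3.6×10⁻⁶ × 187 = 0.0006732.
1/(A₁E₁) + 1/(A₂E₂) = 1/(1250×202×10³) + 1/(1700×125×10³) = 8.666×10⁻⁹ N⁻¹.
P = 0.0006732 / 8.666×10⁻⁹ = 77680 N = 77.68 kN.
σ_{nickel alloy} = P/A₁ = 77680/1250 = 62.14 MPa, compressive.

σ ≈ 62.1 MPa (compressive)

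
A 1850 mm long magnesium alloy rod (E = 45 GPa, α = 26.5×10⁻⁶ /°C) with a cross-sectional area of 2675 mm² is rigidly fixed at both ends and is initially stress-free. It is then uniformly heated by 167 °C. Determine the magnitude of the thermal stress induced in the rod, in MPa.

Because both ends are immovable the net strain is zero, and the suppressed thermal strain is αΔT = 26.5×10⁻⁶ × 167 = 4425.5×10⁻⁶.
The stress required to suppress this strain is σ = Eε = 45×10³ × 4425.5×10⁻⁶ = 199.1 MPa, compressive since the rod is trying to expand.

σ ≈ 199 MPa (compressive)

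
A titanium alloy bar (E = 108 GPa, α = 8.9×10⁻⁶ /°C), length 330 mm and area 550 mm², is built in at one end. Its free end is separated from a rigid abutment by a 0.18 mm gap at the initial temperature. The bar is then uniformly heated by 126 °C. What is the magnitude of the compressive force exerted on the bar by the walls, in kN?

Free thermal elongation = αΔT L = 8.9×10⁻⁶ × 126 × 330 = 0.3701 mm.
The gap closes (δ_free > 0.18 mm) and the wall then resists a further 0.3701 − 0.18 = 0.1901 mm of expansion.
That suppressed elongation corresponds to σ = E·Δ/L = 108×10³ × 0.1901/330 = 62.2 MPa.
P = σA = 62.2 × 550 = 34.21 kN.

P ≈ 34.2 kN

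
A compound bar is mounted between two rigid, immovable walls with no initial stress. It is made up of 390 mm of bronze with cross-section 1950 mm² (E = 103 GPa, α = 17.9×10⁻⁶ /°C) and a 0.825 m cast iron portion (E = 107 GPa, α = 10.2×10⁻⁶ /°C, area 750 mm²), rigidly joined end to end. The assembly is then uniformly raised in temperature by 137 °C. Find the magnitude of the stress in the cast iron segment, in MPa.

Free thermal expansion of the whole bar: Σ αᵢΔT Lᵢ = 17.9×10⁻⁶×137×390 + 10.2×10⁻⁶×137×825 = 2.109 mm.
Since the ends are fixed, an axial force P builds up, equal in every segment, with P · Σ Lᵢ/(AᵢEᵢ) = δ_free.
The series flexibility is Σ Lᵢ/(AᵢEᵢ) = 390/(1950×103×10³) + 825/(750×107×10³) = 1.222×10⁻⁵ mm/N.
P = 2.109 / 1.222×10⁻⁵ = 172600 N = 172.6 kN, compressive.
σ_{cast iron} = P / A = 172600 / 750 = 230.1 MPa.

σ ≈ 230 MPa (compressive)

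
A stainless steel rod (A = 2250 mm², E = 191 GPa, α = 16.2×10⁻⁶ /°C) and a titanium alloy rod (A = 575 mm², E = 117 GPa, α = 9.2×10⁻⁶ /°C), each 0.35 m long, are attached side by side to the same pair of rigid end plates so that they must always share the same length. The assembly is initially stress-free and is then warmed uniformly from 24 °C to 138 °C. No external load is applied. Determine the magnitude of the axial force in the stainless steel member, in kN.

P ≈ 46.4 kN (compressive in the stainless steel)

Equilibrium of a rigid end plate with no external load gives equal and opposite internal forces ±P in the two members. Since α_{stainless steel} > α_{titanium alloy}, heating drives the stainless steel into compression and the titanium alloy into tension.
Equating the net (thermal + elastic) strains gives |α₁ − α₂|·ΔT = P·[1/(A₁E₁) + 1/(A₂E₂)].
|α₁ − α₂|·ΔT = 7×10⁻⁶ × 114 = 0.000798.
1/(A₁E₁) + 1/(A₂E₂) = 1/(2250×191×10³) + 1/(575×117×10³) = 1.719×10⁻⁸ N⁻¹.
So P = 0.000798 / 1.719×10⁻⁸ = 46.42 kN.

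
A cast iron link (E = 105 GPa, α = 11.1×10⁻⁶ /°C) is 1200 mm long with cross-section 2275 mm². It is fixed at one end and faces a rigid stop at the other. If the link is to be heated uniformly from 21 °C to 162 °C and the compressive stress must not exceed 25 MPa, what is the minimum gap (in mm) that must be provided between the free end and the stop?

With no wall the link would lengthen by αΔT L = 11.1×10⁻⁶ × 141 × 1200 = 1.878 mm.
A stress of 25 MPa corresponds to the wall pushing the link back by σL/E = 25×1200/(105×10³) = 0.2857 mm.
So the gap has to take up the difference, g_min = δ_free − σL/E = 1.878 − 0.2857 = 1.592 mm.

g ≈ 1.59 mm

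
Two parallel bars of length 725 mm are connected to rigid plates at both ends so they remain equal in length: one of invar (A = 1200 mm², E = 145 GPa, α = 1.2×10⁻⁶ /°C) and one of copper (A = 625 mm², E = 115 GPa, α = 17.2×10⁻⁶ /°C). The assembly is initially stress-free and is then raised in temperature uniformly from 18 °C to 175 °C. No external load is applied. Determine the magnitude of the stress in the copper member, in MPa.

σ ≈ 204 MPa (compressive)

Both members must finish at the same length. With the larger α, the copper tends to over-expand; the plates restrain it, putting the copper in compression and the invar in tension. With no external load the two internal forces are equal and opposite, magnitude P.
Compatibility of the two members (thermal + elastic change equal): (α₁ − α₂)ΔT = P·[1/(A₁E₁) + 1/(A₂E₂)].
|α₁ − α₂|·ΔT = 16×10⁻⁶ × 157 = 0.002512.
1/(A₁E₁) + 1/(A₂E₂) = 1/(1200×145×10³) + 1/(625×115×10³) = 1.966×10⁻⁸ N⁻¹.
So P = 0.002512 / 1.966×10⁻⁸ = 127.8 kN.
σ_{copper} = P/A₂ = 127800/625 = 204.4 MPa, compressive.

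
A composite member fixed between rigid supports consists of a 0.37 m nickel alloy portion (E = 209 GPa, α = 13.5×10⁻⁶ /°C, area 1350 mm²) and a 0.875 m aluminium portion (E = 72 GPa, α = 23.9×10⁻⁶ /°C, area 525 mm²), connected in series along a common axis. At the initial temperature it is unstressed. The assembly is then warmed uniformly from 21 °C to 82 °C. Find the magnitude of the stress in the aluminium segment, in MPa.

σ ≈ 123 MPa (compressive)

Free thermal expansion of the whole bar: Σ αᵢΔT Lᵢ = 13.5×10⁻⁶×61×370 + 23.9×10⁻⁶×61×875 = 1.58 mm.
Since the ends are fixed, an axial force P builds up, equal in every segment, with P · Σ Lᵢ/(AᵢEᵢ) = δ_free.
The series flexibility is Σ Lᵢ/(AᵢEᵢ) = 370/(1350×209×10³) + 875/(525×72×10³) = 2.446×10⁻⁵ mm/N.
So P = 1.58 / 2.446×10⁻⁵ = 64.61 kN, compressive.
σ_{aluminium} = P / A = 64610 / 525 = 123.1 MPa.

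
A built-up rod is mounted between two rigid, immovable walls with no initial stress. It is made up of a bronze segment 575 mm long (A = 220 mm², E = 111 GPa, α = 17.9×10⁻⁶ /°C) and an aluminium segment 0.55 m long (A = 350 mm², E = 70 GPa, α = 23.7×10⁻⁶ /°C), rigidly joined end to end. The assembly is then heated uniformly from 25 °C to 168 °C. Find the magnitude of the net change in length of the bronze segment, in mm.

With the walls removed the bar would change length by δ_free = Σ αᵢΔT Lᵢ = 17.9×10⁻⁶×143×575 + 23.7×10⁻⁶×143×550 = 3.336 mm.
The walls prevent any net length change, so an axial force P (same in every segment) develops. Compatibility: P · Σ Lᵢ/(AᵢEᵢ) = δ_free.
Σ Lᵢ/(AᵢEᵢ) = 575/(220×111×10³) + 550/(350×70×10³) = 4.6×10⁻⁵ mm/N.
Hence P = δ_free / Σ(L/AE) = 3.336/4.6×10⁻⁵ = 72.53 kN (compressive).
For the bronze segment, free thermal change = 17.9×10⁻⁶×143×575 = 1.472 mm and elastic change from P = 72530×575/(220×111×10³) = 1.708 mm; these oppose, so the net change is 0.236 mm (segment shortens).

|ΔL| ≈ 0.236 mm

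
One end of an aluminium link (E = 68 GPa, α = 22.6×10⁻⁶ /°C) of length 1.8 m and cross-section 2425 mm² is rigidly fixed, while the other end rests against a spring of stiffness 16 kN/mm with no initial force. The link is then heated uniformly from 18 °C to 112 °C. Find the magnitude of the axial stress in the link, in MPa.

σ ≈ 21.5 MPa (compressive)

The unrestrained thermal change is αΔT L = 22.6×10⁻⁶ × 94 × 1800 = 3.824 mm.
Let P be the compressive force at the spring. The link shortens elastically by PL/(AE) and the spring compresses by P/k; together these equal δ_free.
So P = δ_free / [L/(AE) + 1/k] = 3.824 / [ 1800/(2425×68×10³) + 1/(16×10³) ].
P = 3.824 / 7.342×10⁻⁵ = 52090 N.
σ = P/A = 52090/2425 = 21.48 MPa.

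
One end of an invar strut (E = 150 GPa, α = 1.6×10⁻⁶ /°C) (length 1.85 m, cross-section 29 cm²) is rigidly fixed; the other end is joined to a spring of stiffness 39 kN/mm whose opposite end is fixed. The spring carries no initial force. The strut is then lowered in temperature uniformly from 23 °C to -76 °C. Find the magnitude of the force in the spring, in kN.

P ≈ 9.8 kN

If the spring were absent the strut would shorten by αΔT L = 1.6×10⁻⁶ × 99 × 1850 = 0.293 mm.
Let P be the tensile force in the spring. The strut extends elastically by PL/(AE) and the spring stretches by P/k; together these equal δ_free.
So P = δ_free / [L/(AE) + 1/k] = 0.293 / [ 1850/(2900×150×10³) + 1/(39×10³) ].
P = 0.293 / 2.989×10⁻⁵ = 9803 N.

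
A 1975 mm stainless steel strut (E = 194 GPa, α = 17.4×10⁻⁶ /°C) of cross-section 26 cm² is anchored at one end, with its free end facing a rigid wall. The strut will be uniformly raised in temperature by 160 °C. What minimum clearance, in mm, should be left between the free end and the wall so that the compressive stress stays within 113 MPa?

Free expansion if unrestrained: δ_free = αΔT L = 17.4×10⁻⁶ × 160 × 1975 = 5.498 mm.
At the allowable stress the elastic shortening the wall may impose is σL/E = 113 × 1975 / (194×10³) = 1.15 mm.
So the gap has to take up the difference, g_min = δ_free − σL/E = 5.498 − 1.15 = 4.348 mm.

g ≈ 4.35 mm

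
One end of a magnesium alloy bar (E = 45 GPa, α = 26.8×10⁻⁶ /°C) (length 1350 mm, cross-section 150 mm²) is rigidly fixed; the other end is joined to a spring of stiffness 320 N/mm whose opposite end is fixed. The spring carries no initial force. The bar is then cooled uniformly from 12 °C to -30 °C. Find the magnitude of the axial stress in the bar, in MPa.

Free thermal contraction: δ_free = αΔT L = 26.8×10⁻⁶ × 42 × 1350 = 1.52 mm.
With a force P in the spring, the elastic change of the bar is PL/(AE) and that of the spring is P/k; compatibility requires their sum to equal δ_free.
P [ L/(AE) + 1/k ] = δ_free → P [ 1350/(150×45×10³) + 1/(320) ] = 1.52.
P = 1.52 / 0.003325 = 457 N.
σ = P/A = 457/150 = 3.047 MPa.

σ ≈ 3.05 MPa (tensile)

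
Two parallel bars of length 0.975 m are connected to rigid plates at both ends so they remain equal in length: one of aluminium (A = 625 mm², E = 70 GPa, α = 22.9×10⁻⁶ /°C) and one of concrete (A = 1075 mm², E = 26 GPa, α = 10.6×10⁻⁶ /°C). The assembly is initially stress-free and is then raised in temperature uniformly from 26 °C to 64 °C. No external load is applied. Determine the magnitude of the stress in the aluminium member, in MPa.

σ ≈ 12.8 MPa (compressive)

The aluminium has the larger α, so on heating it would change length more than the concrete if both were free. The rigid plates force a common final length, so the aluminium is put into compression and the concrete into tension, with equal and opposite forces P (no external load).
Setting the final lengths equal and cancelling L: (α₁ − α₂)ΔT = P/(A₁E₁) + P/(A₂E₂).
|α₁ − α₂|·ΔT = 12.3×10⁻⁶ × 38 = 0.0004674.
1/(A₁E₁) + 1/(A₂E₂) = 1/(625×70×10³) + 1/(1075×26×10³) = 5.864×10⁻⁸ N⁻¹.
So P = 0.0004674 / 5.864×10⁻⁸ = 7.971 kN.
σ_{aluminium} = P/A₁ = 7971/625 = 12.75 MPa, compressive.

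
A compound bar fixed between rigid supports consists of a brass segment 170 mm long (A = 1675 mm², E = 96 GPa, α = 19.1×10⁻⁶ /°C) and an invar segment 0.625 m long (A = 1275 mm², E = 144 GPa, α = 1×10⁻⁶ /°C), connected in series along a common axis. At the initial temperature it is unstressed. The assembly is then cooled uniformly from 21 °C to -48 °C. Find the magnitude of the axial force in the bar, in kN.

P ≈ 59.9 kN (tensile)

Free thermal contraction of the whole bar: Σ αᵢΔT Lᵢ = 19.1×10⁻⁶×69×170 + 1×10⁻⁶×69×625 = 0.2672 mm.
The walls prevent any net length change, so an axial force P (same in every segment) develops. Compatibility: P · Σ Lᵢ/(AᵢEᵢ) = δ_free.
Σ Lᵢ/(AᵢEᵢ) = 170/(1675×96×10³) + 625/(1275×144×10³) = 4.461×10⁻⁶ mm/N.
P = 0.2672 / 4.461×10⁻⁶ = 59880 N = 59.88 kN, tensile.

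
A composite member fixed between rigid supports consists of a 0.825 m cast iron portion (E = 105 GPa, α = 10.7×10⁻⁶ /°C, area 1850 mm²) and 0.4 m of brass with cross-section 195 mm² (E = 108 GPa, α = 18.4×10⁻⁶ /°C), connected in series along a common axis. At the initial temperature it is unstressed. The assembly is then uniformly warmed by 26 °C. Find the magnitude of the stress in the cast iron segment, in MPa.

Free thermal expansion of the whole bar: Σ αᵢΔT Lᵢ = 10.7×10⁻⁶×26×825 + 18.4×10⁻⁶×26×400 = 0.4209 mm.
The rigid supports impose zero overall length change; the single axial force P common to all segments must satisfy P Σ Lᵢ/(AᵢEᵢ) = δ_free.
Σ Lᵢ/(AᵢEᵢ) = 825/(1850×105×10³) + 400/(195×108×10³) = 2.324×10⁻⁵ mm/N.
Hence P = δ_free / Σ(L/AE) = 0.4209/2.324×10⁻⁵ = 18.11 kN (compressive).
σ_{cast iron} = P / A = 18110 / 1850 = 9.789 MPa.

σ ≈ 9.79 MPa (compressive)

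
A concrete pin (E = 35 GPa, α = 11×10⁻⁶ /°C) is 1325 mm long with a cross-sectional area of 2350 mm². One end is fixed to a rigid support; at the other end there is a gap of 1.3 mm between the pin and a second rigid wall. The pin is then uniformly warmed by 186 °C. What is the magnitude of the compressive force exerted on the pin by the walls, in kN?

P ≈ 87.6 kN

If the wall were absent the pin would grow by αΔT L = 11×10⁻⁶ × 186 × 1325 = 2.711 mm.
The gap closes (δ_free > 1.3 mm) and the wall then resists a further 2.711 − 1.3 = 1.411 mm of expansion.
So σ = E(δ_free − g)/L = 35×10³ × 1.411/1325 = 37.27 MPa.
Force on the wall = σA = 37.27 × 2350 mm² = 87.59 kN.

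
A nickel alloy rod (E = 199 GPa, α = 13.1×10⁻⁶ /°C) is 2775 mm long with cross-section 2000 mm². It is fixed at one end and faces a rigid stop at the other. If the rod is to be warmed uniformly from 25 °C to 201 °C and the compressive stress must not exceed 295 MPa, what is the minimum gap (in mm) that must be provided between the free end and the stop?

Free expansion if unrestrained: δ_free = αΔT L = 13.1×10⁻⁶ × 176 × 2775 = 6.398 mm.
A stress of 295 MPa corresponds to the wall pushing the rod back by σL/E = 295×2775/(199×10³) = 4.114 mm.
The gap must absorb the remainder: g_min = 6.398 − 4.114 = 2.284 mm.

g ≈ 2.28 mm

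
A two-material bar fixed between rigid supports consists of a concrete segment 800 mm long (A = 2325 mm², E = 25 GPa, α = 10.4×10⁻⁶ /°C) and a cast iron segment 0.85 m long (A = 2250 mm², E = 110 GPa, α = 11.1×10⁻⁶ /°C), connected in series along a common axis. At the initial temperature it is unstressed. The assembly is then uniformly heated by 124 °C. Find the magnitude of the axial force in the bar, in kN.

P ≈ 128 kN (compressive)

With the walls removed the bar would change length by δ_free = Σ αᵢΔT Lᵢ = 10.4×10⁻⁶×124×800 + 11.1×10⁻⁶×124×850 = 2.202 mm.
The rigid supports impose zero overall length change; the single axial force P common to all segments must satisfy P Σ Lᵢ/(AᵢEᵢ) = δ_free.
The series flexibility is Σ Lᵢ/(AᵢEᵢ) = 800/(2325×25×10³) + 850/(2250×110×10³) = 1.72×10⁻⁵ mm/N.
P = 2.202 / 1.72×10⁻⁵ = 128000 N = 128 kN, compressive.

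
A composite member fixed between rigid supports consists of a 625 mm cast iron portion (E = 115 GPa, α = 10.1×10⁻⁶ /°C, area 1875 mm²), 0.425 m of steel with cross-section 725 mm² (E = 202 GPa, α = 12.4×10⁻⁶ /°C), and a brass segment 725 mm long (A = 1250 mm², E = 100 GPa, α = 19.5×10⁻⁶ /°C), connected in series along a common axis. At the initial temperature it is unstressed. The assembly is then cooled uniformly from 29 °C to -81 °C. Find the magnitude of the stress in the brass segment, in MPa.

Free thermal contraction of the whole bar: Σ αᵢΔT Lᵢ = 10.1×10⁻⁶×110×625 + 12.4×10⁻⁶×110×425 + 19.5×10⁻⁶×110×725 = 2.829 mm.
The walls prevent any net length change, so an axial force P (same in every segment) develops. Compatibility: P · Σ Lᵢ/(AᵢEᵢ) = δ_free.
Σ Lᵢ/(AᵢEᵢ) = 625/(1875×115×10³) + 425/(725×202×10³) + 725/(1250×100×10³) = 1.16×10⁻⁵ mm/N.
So P = 2.829 / 1.16×10⁻⁵ = 243.9 kN, tensile.
σ_{brass} = P / A = 243900 / 1250 = 195.1 MPa.

σ ≈ 195 MPa (tensile)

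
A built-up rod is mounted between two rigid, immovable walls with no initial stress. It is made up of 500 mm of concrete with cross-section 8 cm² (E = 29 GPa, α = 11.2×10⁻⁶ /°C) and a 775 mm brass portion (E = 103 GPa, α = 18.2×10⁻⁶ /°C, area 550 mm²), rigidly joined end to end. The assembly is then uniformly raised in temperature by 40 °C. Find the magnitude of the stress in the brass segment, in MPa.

σ ≈ 40.7 MPa (compressive)

If the supports were absent, the total length change would be Σ αᵢΔT Lᵢ = 11.2×10⁻⁶×40×500 + 18.2×10⁻⁶×40×775 = 0.7882 mm.
The walls prevent any net length change, so an axial force P (same in every segment) develops. Compatibility: P · Σ Lᵢ/(AᵢEᵢ) = δ_free.
Σ Lᵢ/(AᵢEᵢ) = 500/(800×29×10³) + 775/(550×103×10³) = 3.523×10⁻⁵ mm/N.
Hence P = δ_free / Σ(L/AE) = 0.7882/3.523×10⁻⁵ = 22.37 kN (compressive).
σ_{brass} = P / A = 22370 / 550 = 40.68 MPa.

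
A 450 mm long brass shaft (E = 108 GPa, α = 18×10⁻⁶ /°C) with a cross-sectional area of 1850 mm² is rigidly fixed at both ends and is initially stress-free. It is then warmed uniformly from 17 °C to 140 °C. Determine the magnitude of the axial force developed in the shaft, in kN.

P ≈ 442 kN (compressive)

With zero net strain, σ = E·αΔT = 108 GPa × 18×10⁻⁶ × 123 = 239.1 MPa.
Then P = σA = 239.1 × 1850 mm² = 442.4 kN, compressive.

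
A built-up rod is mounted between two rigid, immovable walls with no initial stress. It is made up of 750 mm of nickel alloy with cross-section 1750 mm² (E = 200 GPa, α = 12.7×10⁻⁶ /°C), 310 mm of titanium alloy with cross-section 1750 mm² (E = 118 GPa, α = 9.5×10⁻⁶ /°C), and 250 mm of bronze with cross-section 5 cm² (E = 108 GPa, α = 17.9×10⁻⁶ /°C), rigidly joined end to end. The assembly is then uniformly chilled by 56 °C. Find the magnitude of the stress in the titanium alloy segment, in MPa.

σ ≈ 65.5 MPa (tensile)

Free thermal contraction of the whole bar: Σ αᵢΔT Lᵢ = 12.7×10⁻⁶×56×750 + 9.5×10⁻⁶×56×310 + 17.9×10⁻⁶×56×250 = 0.9489 mm.
Since the ends are fixed, an axial force P builds up, equal in every segment, with P · Σ Lᵢ/(AᵢEᵢ) = δ_free.
Σ Lᵢ/(AᵢEᵢ) = 750/(1750×200×10³) + 310/(1750×118×10³) + 250/(500×108×10³) = 8.274×10⁻⁶ mm/N.
So P = 0.9489 / 8.274×10⁻⁶ = 114.7 kN, tensile.
σ_{titanium alloy} = P / A = 114700 / 1750 = 65.54 MPa.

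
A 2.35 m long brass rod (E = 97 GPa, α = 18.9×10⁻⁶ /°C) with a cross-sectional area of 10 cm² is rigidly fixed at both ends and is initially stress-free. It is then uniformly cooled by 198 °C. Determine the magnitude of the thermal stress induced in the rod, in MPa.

The supports are rigid, so the total axial strain is zero. The restrained thermal strain is ε = αΔT = 18.9×10⁻⁶ × 198 = 3742.2×10⁻⁶.
Hence σ = E·αΔT = 97×10³ × 3742.2×10⁻⁶ = 363 MPa, tensile.

σ ≈ 363 MPa (tensile)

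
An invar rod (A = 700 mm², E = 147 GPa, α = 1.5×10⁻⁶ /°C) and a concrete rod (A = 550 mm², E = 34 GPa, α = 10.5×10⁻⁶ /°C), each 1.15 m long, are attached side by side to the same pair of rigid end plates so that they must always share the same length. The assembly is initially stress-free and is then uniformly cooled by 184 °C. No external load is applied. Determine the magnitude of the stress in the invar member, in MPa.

Equilibrium of a rigid end plate with no external load gives equal and opposite internal forces ±P in the two members. Since α_{concrete} > α_{invar}, cooling drives the concrete into tension and the invar into compression.
Setting the final lengths equal and cancelling L: (α₁ − α₂)ΔT = P/(A₁E₁) + P/(A₂E₂).
|α₁ − α₂|·ΔT = 9×10⁻⁶ × 184 = 0.001656.
1/(A₁E₁) + 1/(A₂E₂) = 1/(700×147×10³) + 1/(550×34×10³) = 6.319×10⁻⁸ N⁻¹.
P = 0.001656 / 6.319×10⁻⁸ = 26200 N = 26.2 kN.
σ_{invar} = P/A₁ = 26200/700 = 37.44 MPa, compressive.

σ ≈ 37.4 MPa (compressive)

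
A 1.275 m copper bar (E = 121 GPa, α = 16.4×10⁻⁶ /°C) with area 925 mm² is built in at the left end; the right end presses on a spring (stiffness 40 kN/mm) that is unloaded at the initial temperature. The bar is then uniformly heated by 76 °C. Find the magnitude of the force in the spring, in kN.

If the spring were absent the bar would lengthen by αΔT L = 16.4×10⁻⁶ × 76 × 1275 = 1.589 mm.
Let P be the compressive force at the spring. The bar shortens elastically by PL/(AE) and the spring compresses by P/k; together these equal δ_free.
P [ L/(AE) + 1/k ] = δ_free → P [ 1275/(925×121×10³) + 1/(40×10³) ] = 1.589.
P = 1.589 / 3.639×10⁻⁵ = 43670 N.

P ≈ 43.7 kN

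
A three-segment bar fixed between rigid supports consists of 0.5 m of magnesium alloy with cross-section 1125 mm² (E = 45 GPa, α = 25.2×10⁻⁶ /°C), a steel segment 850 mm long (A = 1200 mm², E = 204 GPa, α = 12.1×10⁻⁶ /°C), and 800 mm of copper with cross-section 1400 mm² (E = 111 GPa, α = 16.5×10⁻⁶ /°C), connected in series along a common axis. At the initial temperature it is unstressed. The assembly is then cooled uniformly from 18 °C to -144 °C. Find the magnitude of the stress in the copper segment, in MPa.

If the supports were absent, the total length change would be Σ αᵢΔT Lᵢ = 25.2×10⁻⁶×162×500 + 12.1×10⁻⁶×162×850 + 16.5×10⁻⁶×162×800 = 5.846 mm.
The walls prevent any net length change, so an axial force P (same in every segment) develops. Compatibility: P · Σ Lᵢ/(AᵢEᵢ) = δ_free.
Σ Lᵢ/(AᵢEᵢ) = 500/(1125×45×10³) + 850/(1200×204×10³) + 800/(1400×111×10³) = 1.85×10⁻⁵ mm/N.
So P = 5.846 / 1.85×10⁻⁵ = 316 kN, tensile.
σ_{copper} = P / A = 316000 / 1400 = 225.7 MPa.

σ ≈ 226 MPa (tensile)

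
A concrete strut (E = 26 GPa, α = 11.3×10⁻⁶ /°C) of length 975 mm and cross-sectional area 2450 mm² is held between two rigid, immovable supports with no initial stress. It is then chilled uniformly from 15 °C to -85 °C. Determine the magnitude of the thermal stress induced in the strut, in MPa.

σ ≈ 29.4 MPa (tensile)

The supports are rigid, so the total axial strain is zero. The restrained thermal strain is ε = αΔT = 11.3×10⁻⁶ × 100 = 1130×10⁻⁶.
σ = EαΔT = 26×10³ × 11.3×10⁻⁶ × 100 = 29.38 MPa (tensile; the strut is trying to contract).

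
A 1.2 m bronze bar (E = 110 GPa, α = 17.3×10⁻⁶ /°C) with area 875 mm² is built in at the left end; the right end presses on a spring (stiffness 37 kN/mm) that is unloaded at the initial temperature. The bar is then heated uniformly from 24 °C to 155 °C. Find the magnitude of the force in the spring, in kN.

The unrestrained thermal change is αΔT L = 17.3×10⁻⁶ × 131 × 1200 = 2.72 mm.
Let P be the compressive force at the spring. The bar shortens elastically by PL/(AE) and the spring compresses by P/k; together these equal δ_free.
So P = δ_free / [L/(AE) + 1/k] = 2.72 / [ 1200/(875×110×10³) + 1/(37×10³) ].
P = 2.72 / 3.949×10⁻⁵ = 68860 N.

P ≈ 68.9 kN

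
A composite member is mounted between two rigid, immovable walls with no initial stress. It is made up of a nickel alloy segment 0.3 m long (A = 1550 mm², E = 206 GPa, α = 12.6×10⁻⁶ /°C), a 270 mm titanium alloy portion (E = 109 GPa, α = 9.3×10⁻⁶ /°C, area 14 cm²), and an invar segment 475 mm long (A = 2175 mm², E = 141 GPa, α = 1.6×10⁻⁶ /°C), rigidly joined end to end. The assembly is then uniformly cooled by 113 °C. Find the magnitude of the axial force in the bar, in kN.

P ≈ 187 kN (tensile)

With the walls removed the bar would change length by δ_free = Σ αᵢΔT Lᵢ = 12.6×10⁻⁶×113×300 + 9.3×10⁻⁶×113×270 + 1.6×10⁻⁶×113×475 = 0.7968 mm.
Since the ends are fixed, an axial force P builds up, equal in every segment, with P · Σ Lᵢ/(AᵢEᵢ) = δ_free.
The series flexibility is Σ Lᵢ/(AᵢEᵢ) = 300/(1550×206×10³) + 270/(1400×109×10³) + 475/(2175×141×10³) = 4.258×10⁻⁶ mm/N.
So P = 0.7968 / 4.258×10⁻⁶ = 187.1 kN, tensile.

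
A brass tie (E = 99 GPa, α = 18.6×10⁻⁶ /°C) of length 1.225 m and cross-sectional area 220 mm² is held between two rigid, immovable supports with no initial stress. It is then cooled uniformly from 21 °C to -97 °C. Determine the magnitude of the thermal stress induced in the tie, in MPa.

σ ≈ 217 MPa (tensile)

The supports are rigid, so the total axial strain is zero. The restrained thermal strain is ε = αΔT = 18.6×10⁻⁶ × 118 = 2194.8×10⁻⁶.
Hence σ = E·αΔT = 99×10³ × 2194.8×10⁻⁶ = 217.3 MPa, tensile.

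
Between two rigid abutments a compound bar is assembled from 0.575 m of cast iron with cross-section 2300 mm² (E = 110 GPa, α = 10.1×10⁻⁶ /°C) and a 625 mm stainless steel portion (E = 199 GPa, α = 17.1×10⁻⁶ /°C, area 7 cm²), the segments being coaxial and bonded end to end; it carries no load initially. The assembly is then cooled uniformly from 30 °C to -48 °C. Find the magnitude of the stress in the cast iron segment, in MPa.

σ ≈ 82.8 MPa (tensile)

If the supports were absent, the total length change would be Σ αᵢΔT Lᵢ = 10.1×10⁻⁶×78×575 + 17.1×10⁻⁶×78×625 = 1.287 mm.
The walls prevent any net length change, so an axial force P (same in every segment) develops. Compatibility: P · Σ Lᵢ/(AᵢEᵢ) = δ_free.
The series flexibility is Σ Lᵢ/(AᵢEᵢ) = 575/(2300×110×10³) + 625/(700×199×10³) = 6.759×10⁻⁶ mm/N.
So P = 1.287 / 6.759×10⁻⁶ = 190.3 kN, tensile.
σ_{cast iron} = P / A = 190300 / 2300 = 82.76 MPa.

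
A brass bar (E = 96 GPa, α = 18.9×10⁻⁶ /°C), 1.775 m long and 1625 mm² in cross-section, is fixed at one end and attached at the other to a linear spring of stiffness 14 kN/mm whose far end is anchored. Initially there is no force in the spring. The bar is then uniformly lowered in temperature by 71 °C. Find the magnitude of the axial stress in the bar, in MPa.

σ ≈ 17.7 MPa (tensile)

If the spring were absent the bar would shorten by αΔT L = 18.9×10⁻⁶ × 71 × 1775 = 2.382 mm.
With a force P in the spring, the elastic change of the bar is PL/(AE) and that of the spring is P/k; compatibility requires their sum to equal δ_free.
P [ L/(AE) + 1/k ] = δ_free → P [ 1775/(1625×96×10³) + 1/(14×10³) ] = 2.382.
P = 2.382 / 8.281×10⁻⁵ = 28760 N.
σ = P/A = 28760/1625 = 17.7 MPa.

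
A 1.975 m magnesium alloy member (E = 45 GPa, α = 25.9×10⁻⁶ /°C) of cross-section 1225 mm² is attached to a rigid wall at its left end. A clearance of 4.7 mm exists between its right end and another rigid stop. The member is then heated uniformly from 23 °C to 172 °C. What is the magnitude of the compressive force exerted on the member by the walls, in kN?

P ≈ 81.5 kN

If the wall were absent the member would grow by αΔT L = 25.9×10⁻⁶ × 149 × 1975 = 7.622 mm.
After closing the 4.7 mm clearance, 7.622 − 4.7 = 2.922 mm of expansion remains to be suppressed by the wall.
So σ = E(δ_free − g)/L = 45×10³ × 2.922/1975 = 66.57 MPa.
P = σA = 66.57 × 1225 = 81.55 kN.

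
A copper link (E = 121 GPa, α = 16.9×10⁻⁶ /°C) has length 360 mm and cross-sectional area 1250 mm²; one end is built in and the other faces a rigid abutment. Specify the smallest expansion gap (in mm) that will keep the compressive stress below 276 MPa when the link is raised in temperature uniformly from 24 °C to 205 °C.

g ≈ 0.28 mm

With no wall the link would lengthen by αΔT L = 16.9×10⁻⁶ × 181 × 360 = 1.101 mm.
At the allowable stress the elastic shortening the wall may impose is σL/E = 276 × 360 / (121×10³) = 0.8212 mm.
The gap must absorb the remainder: g_min = 1.101 − 0.8212 = 0.28 mm.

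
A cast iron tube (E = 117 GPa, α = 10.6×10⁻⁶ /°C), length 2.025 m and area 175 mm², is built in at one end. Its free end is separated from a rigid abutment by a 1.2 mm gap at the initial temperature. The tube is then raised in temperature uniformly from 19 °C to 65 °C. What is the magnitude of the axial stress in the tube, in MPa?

Unrestrained expansion: δ_free = αΔT L = 10.6×10⁻⁶ × 46 × 2025 = 0.9874 mm.
This is smaller than the 1.2 mm clearance, so the tube expands freely without reaching the stop — the stress is zero.

σ ≈ 0 MPa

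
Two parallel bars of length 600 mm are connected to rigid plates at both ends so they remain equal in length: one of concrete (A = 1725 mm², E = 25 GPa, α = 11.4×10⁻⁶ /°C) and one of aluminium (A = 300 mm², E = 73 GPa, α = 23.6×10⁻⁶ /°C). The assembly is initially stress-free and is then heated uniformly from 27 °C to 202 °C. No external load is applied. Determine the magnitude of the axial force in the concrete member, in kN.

Equilibrium of a rigid end plate with no external load gives equal and opposite internal forces ±P in the two members. Since α_{aluminium} > α_{concrete}, heating drives the aluminium into compression and the concrete into tension.
Compatibility of the two members (thermal + elastic change equal): (α₁ − α₂)ΔT = P·[1/(A₁E₁) + 1/(A₂E₂)].
|α₁ − α₂|·ΔT = 12.2×10⁻⁶ × 175 = 0.002135.
1/(A₁E₁) + 1/(A₂E₂) = 1/(1725×25×10³) + 1/(300×73×10³) = 6.885×10⁻⁸ N⁻¹.
So P = 0.002135 / 6.885×10⁻⁸ = 31.01 kN.

P ≈ 31 kN (tensile in the concrete)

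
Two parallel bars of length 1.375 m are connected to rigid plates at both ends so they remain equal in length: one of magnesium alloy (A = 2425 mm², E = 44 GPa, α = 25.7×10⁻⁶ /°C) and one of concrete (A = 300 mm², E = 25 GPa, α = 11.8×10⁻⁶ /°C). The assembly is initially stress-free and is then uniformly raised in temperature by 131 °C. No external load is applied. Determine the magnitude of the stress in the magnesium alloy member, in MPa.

Both members must finish at the same length. With the larger α, the magnesium alloy tends to over-expand; the plates restrain it, putting the magnesium alloy in compression and the concrete in tension. With no external load the two internal forces are equal and opposite, magnitude P.
Equating the net (thermal + elastic) strains gives |α₁ − α₂|·ΔT = P·[1/(A₁E₁) + 1/(A₂E₂)].
|α₁ − α₂|·ΔT = 13.9×10⁻⁶ × 131 = 0.001821.
1/(A₁E₁) + 1/(A₂E₂) = 1/(2425×44×10³) + 1/(300×25×10³) = 1.427×10⁻⁷ N⁻¹.
So P = 0.001821 / 1.427×10⁻⁷ = 12.76 kN.
σ_{magnesium alloy} = P/A₁ = 12760/2425 = 5.262 MPa, compressive.

σ ≈ 5.26 MPa (compressive)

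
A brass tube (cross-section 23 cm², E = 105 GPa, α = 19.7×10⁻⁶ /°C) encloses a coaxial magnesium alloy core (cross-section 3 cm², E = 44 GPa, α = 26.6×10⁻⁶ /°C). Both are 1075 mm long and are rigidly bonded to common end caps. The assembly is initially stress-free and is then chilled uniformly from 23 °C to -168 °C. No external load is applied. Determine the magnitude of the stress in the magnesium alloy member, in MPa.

Equilibrium of a rigid end plate with no external load gives equal and opposite internal forces ±P in the two members. Since α_{magnesium alloy} > α_{brass}, cooling drives the magnesium alloy into tension and the brass into compression.
Compatibility of the two members (thermal + elastic change equal): (α₁ − α₂)ΔT = P·[1/(A₁E₁) + 1/(A₂E₂)].
|α₁ − α₂|·ΔT = 6.9×10⁻⁶ × 191 = 0.001318.
1/(A₁E₁) + 1/(A₂E₂) = 1/(2300×105×10³) + 1/(300×44×10³) = 7.99×10⁻⁸ N⁻¹.
P = 0.001318 / 7.99×10⁻⁸ = 16490 N = 16.49 kN.
σ_{magnesium alloy} = P/A₂ = 16490/300 = 54.98 MPa, tensile.

σ ≈ 55 MPa (tensile)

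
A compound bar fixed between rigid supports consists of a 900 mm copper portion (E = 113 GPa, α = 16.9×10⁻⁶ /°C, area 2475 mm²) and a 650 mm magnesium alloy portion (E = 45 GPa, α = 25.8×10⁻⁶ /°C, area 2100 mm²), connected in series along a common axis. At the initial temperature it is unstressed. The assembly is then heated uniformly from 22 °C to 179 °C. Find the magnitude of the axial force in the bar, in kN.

P ≈ 497 kN (compressive)

If the supports were absent, the total length change would be Σ αᵢΔT Lᵢ = 16.9×10⁻⁶×157×900 + 25.8×10⁻⁶×157×650 = 5.021 mm.
The rigid supports impose zero overall length change; the single axial force P common to all segments must satisfy P Σ Lᵢ/(AᵢEᵢ) = δ_free.
Σ Lᵢ/(AᵢEᵢ) = 900/(2475×113×10³) + 650/(2100×45×10³) = 1.01×10⁻⁵ mm/N.
So P = 5.021 / 1.01×10⁻⁵ = 497.3 kN, compressive.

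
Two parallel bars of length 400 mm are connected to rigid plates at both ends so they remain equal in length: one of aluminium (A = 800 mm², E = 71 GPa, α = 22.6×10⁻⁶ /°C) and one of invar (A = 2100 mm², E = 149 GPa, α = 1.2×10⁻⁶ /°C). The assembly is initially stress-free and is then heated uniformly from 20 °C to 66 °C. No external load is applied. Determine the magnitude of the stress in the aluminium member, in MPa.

σ ≈ 59.2 MPa (compressive)

Both members must finish at the same length. With the larger α, the aluminium tends to over-expand; the plates restrain it, putting the aluminium in compression and the invar in tension. With no external load the two internal forces are equal and opposite, magnitude P.
Compatibility of the two members (thermal + elastic change equal): (α₁ − α₂)ΔT = P·[1/(A₁E₁) + 1/(A₂E₂)].
|α₁ − α₂|·ΔT = 21.4×10⁻⁶ × 46 = 0.0009844.
1/(A₁E₁) + 1/(A₂E₂) = 1/(800×71×10³) + 1/(2100×149×10³) = 2.08×10⁻⁸ N⁻¹.
P = 0.0009844 / 2.08×10⁻⁸ = 47320 N = 47.32 kN.
σ_{aluminium} = P/A₁ = 47320/800 = 59.15 MPa, compressive.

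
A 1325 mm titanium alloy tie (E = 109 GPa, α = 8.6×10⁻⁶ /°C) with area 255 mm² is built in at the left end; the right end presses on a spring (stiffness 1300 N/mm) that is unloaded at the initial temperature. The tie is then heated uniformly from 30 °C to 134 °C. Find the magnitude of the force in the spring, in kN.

The unrestrained thermal change is αΔT L = 8.6×10⁻⁶ × 104 × 1325 = 1.185 mm.
With a force P in the spring, the elastic change of the tie is PL/(AE) and that of the spring is P/k; compatibility requires their sum to equal δ_free.
So P = δ_free / [L/(AE) + 1/k] = 1.185 / [ 1325/(255×109×10³) + 1/(1300) ].
P = 1.185 / 0.0008169 = 1451 N.

P ≈ 1.45 kN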